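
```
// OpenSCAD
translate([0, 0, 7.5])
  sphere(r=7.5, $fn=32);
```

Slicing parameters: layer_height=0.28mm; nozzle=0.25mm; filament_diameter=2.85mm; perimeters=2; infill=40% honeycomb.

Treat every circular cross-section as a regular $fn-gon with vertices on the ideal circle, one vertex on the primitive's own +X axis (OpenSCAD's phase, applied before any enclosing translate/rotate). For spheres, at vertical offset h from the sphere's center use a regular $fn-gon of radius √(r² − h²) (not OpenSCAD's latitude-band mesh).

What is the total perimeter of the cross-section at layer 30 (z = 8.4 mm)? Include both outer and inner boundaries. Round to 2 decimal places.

At z = 8.4 mm: the r=7.5 sphere contributes a regular 32-gon of circumradius √(7.5²−0.9²) = 7.446 (perimeter = 2·32·7.446·sin(180°/32) = 46.71 mm). Overall, the cross-section is a single solid region. Total boundary length (outer) = 46.71 mm.

46.71 mm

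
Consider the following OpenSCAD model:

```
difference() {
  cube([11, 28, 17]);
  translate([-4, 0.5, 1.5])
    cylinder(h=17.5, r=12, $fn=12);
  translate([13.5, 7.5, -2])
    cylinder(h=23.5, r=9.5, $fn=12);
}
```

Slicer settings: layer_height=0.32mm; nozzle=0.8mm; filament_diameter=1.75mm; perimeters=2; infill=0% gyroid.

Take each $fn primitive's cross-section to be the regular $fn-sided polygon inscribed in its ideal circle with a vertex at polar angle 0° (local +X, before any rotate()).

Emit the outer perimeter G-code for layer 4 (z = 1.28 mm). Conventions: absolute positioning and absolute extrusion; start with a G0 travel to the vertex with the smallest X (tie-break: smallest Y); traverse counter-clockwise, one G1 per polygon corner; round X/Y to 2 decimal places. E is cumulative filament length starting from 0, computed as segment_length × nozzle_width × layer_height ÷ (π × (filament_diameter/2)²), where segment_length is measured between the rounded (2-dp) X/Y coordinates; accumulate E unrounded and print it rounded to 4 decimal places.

G0 X0.00 Y0.00 Z1.28
G1 X8.02 Y0.00 E0.8536
G1 X5.27 Y2.75 E1.2675
G1 X4.00 Y7.50 E1.7908
G1 X5.27 Y12.25 E2.3141
G1 X8.75 Y15.73 E2.8379
G1 X11.00 Y16.33 E3.0858
G1 X11.00 Y28.00 E4.3278
G1 X0.00 Y28.00 E5.4986
G1 X0.00 Y0.00 E8.4787

At z = 1.28 mm: the 11×28 cube contributes its full rectangle; the cylinder at (-4, 0.5) is not intersected at this z (z outside [1.5, 19]); the r=9.5 cylinder at (13.5, 7.5) gives a regular 12-gon of circumradius 9.5 (constant along its height); Subtracting the remaining from the first: starting from the 11×28 cube, the r=9.5 cylinder at (13.5, 7.5) partially overlaps it — only the 86.97 mm² overlap (of its 270.75 mm²) is removed, clipping the outline — 1 connected region. The outline is a single polygon with 9 vertices. Extrusion per mm of travel: 0.8 × 0.32 / (π × 0.875²) = 0.106432. Accumulating E over each segment gives final E = 8.4787.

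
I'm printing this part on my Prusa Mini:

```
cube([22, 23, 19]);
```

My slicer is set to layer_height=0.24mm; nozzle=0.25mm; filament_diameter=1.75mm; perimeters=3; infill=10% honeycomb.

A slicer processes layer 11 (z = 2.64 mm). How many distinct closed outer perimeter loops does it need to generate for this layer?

At z = 2.64 mm: the cube (footprint 22×23) is included at this height. The result has 1 disconnected region.

1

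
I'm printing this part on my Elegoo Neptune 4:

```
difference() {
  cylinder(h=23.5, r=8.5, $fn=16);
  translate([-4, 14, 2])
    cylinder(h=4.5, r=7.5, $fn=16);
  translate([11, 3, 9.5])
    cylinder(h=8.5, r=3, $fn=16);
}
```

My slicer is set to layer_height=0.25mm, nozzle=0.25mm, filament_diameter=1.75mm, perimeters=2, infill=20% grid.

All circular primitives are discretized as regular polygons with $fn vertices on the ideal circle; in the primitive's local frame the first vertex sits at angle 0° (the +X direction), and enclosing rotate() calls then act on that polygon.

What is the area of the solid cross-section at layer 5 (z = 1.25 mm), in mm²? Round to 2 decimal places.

At z = 1.25 mm: the r=8.5 cylinder contributes a regular 16-gon of circumradius 8.5 (area = (16/2)·8.500²·sin(360°/16) = 221.19 mm²); the cylinder at (-4, 14) does not reach this height (z outside [2, 6.5]); the cylinder at (11, 3) is not intersected at this z (z outside [9.5, 18]); Subtracting the remaining from the first: none of the subtracted shapes is present at this height, so the r=8.5 cylinder is unchanged — area = 221.19 mm². Overall, the cross-section is a single solid region. Net area = 221.19 mm².

221.19 mm²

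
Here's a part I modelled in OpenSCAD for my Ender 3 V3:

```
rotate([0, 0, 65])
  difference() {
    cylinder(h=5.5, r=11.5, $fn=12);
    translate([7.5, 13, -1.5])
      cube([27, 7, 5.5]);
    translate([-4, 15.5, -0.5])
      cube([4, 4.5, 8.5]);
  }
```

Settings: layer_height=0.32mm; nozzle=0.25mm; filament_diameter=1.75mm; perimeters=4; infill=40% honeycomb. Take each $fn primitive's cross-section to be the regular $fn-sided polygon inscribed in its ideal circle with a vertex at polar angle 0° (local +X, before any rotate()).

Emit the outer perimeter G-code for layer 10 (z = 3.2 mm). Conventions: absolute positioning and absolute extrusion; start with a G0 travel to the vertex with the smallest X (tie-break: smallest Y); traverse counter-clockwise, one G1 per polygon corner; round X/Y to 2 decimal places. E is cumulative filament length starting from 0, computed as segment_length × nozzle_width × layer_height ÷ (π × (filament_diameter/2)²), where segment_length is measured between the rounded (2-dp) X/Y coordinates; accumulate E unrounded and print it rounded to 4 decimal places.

G0 X-11.46 Y-1.00 Z3.20
G1 X-9.42 Y-6.60 E0.1982
G1 X-4.86 Y-10.42 E0.3961
G1 X1.00 Y-11.46 E0.5940
G1 X6.60 Y-9.42 E0.7923
G1 X10.42 Y-4.86 E0.9901
G1 X11.46 Y1.00 E1.1881
G1 X9.42 Y6.60 E1.3863
G1 X4.86 Y10.42 E1.5841
G1 X-1.00 Y11.46 E1.7821
G1 X-6.60 Y9.42 E1.9803
G1 X-10.42 Y4.86 E2.1782
G1 X-11.46 Y-1.00 E2.3761

At z = 3.2 mm: the cylinder: section is a regular 12-gon, circumradius r=11.5; the 27×7 cube at (7.5, 13) contributes its full rectangle; the 4×4.5 cube at (-4, 15.5) contributes its full rectangle; Taking the first minus the rest: starting from the r=11.5 cylinder, the 27×7 cube at (7.5, 13) misses the remaining region (no effect); the 4×4.5 cube at (-4, 15.5) misses the remaining region (no effect) — 1 connected region; (rotated 65° about Z; rotation is an isometry so areas/perimeters/island counts are preserved). The outline is a single polygon with 12 vertices. Extrusion per mm of travel: 0.25 × 0.32 / (π × 0.875²) = 0.033260. Accumulating E over each segment gives final E = 2.3761.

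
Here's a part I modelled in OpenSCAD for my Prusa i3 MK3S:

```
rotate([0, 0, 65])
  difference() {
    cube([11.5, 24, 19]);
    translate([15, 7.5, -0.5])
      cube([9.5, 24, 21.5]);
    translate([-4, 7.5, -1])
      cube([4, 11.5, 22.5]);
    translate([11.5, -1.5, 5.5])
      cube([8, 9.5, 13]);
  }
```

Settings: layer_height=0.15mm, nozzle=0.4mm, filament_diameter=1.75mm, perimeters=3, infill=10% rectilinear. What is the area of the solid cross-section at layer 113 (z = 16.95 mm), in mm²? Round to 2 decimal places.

At z = 16.95 mm: the 11.5×24 cube contributes its full rectangle (area 276.00 mm²); the cube at (15, 7.5) is present — its section is the full 9.5×24 rectangle (area 228.00 mm²); the cube at (-4, 7.5) (footprint 4×11.5) is included at this height (area 46.00 mm²); the 8×9.5 cube at (11.5, -1.5) contributes its full rectangle (area 76.00 mm²); Taking the first minus the rest: starting from the 11.5×24 cube (276.00 mm²), the 9.5×24 cube at (15, 7.5) misses the remaining region (no effect); the 4×11.5 cube at (-4, 7.5) misses the remaining region (no effect); the 8×9.5 cube at (11.5, -1.5) misses the remaining region (no effect) — area = 276.00 mm²; (whole slice rotated 65° about Z — lengths, areas and connectivity unchanged). Overall, the cross-section is a single solid region. Net area = 276.00 mm².

276.00 mm²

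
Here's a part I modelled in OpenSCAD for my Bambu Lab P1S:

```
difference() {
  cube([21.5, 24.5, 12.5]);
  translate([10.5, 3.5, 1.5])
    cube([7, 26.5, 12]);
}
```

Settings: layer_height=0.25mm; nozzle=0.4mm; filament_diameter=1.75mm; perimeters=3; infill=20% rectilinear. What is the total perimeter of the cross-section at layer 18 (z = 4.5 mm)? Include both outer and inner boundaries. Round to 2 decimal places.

134.00 mm

At z = 4.5 mm: the 21.5×24.5 cube contributes its full rectangle (perimeter 92.00 mm); the 7×26.5 cube at (10.5, 3.5) contributes its full rectangle (perimeter 67.00 mm); Taking the first minus the rest: starting from the 21.5×24.5 cube, the 7×26.5 cube at (10.5, 3.5) partially overlaps it — only the 147.00 mm² overlap (of its 185.50 mm²) is removed, clipping the outline — boundary = 134.00 mm. Overall, the cross-section is a single solid region. Total boundary length (outer) = 134.00 mm.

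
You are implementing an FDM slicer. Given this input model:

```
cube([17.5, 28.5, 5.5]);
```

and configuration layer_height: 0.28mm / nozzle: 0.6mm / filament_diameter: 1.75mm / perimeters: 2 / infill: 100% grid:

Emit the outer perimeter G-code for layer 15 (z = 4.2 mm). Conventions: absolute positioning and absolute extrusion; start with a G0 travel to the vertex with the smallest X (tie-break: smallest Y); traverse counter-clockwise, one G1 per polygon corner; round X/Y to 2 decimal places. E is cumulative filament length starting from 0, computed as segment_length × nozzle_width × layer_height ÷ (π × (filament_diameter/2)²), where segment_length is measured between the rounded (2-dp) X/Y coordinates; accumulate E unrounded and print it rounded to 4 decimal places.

At z = 4.2 mm: the cube is present — its section is the full 17.5×28.5 rectangle. The outline is a single polygon with 4 vertices. Extrusion per mm of travel: 0.6 × 0.28 / (π × 0.875²) = 0.069846. Accumulating E over each segment gives final E = 6.4259.

G0 X0.00 Y0.00 Z4.20
G1 X17.50 Y0.00 E1.2223
G1 X17.50 Y28.50 E3.2129
G1 X0.00 Y28.50 E4.4352
G1 X0.00 Y0.00 E6.4259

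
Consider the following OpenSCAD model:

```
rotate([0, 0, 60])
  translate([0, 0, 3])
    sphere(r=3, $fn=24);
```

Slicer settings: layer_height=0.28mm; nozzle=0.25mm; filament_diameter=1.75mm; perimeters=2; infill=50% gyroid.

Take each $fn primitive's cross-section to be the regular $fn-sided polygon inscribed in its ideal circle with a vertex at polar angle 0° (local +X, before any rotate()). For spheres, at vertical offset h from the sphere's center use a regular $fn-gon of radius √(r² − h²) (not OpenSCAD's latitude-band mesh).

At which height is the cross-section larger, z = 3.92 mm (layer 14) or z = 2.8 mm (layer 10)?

Layer 14 (z = 3.92): the r=3 sphere slices to a regular 24-gon of circumradius 2.855 (√(r²−h²) with h=0.92 from center) (area = (24/2)·2.855²·sin(360°/24) = 25.32 mm²); (rotated 60° about Z; rotation is an isometry so areas/perimeters/island counts are preserved). So its area = 25.32 mm². Layer 10 (z = 2.8): the r=3 sphere contributes a regular 24-gon of circumradius √(3²−0.2²) = 2.993 (area = (24/2)·2.993²·sin(360°/24) = 27.83 mm²); (rotated 60° about Z; rotation is an isometry so areas/perimeters/island counts are preserved). So its area = 27.83 mm². Layer 10 is larger (27.83 vs 25.32 mm²).

layer 10 (z = 2.8 mm)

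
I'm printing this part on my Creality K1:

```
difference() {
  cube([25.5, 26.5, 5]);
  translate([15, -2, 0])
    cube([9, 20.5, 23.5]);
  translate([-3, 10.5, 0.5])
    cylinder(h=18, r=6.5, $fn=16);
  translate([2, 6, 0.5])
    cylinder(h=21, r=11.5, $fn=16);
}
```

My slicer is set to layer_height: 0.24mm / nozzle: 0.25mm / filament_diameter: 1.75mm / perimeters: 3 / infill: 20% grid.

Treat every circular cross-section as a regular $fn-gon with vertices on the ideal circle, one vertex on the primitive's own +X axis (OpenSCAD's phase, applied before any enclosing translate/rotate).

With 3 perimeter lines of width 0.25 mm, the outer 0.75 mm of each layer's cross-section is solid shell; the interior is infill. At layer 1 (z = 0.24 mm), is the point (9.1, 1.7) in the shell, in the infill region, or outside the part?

At z = 0.24 mm: the cube (footprint 25.5×26.5) is included at this height; the 9×20.5 cube at (15, -2) contributes its full rectangle; the cylinder at (-3, 10.5) is not intersected at this z (z outside [0.5, 18.5]); the cylinder at (2, 6) is not intersected at this z (z outside [0.5, 21.5]); Taking the first minus the rest: starting from the 25.5×26.5 cube, the 9×20.5 cube at (15, -2) partially overlaps it — only the 166.50 mm² overlap (of its 184.50 mm²) is removed, clipping the outline — 1 connected region. Overall, the cross-section is a single solid region. The nearest boundary edge runs (15.00, 0.00)→(0.00, 0.00); distance from the point to it = 1.70 mm. The point is inside the cross-section and 1.70 mm from the nearest boundary — more than the 0.75 mm shell width (3 × 0.25), so it's in the infill interior.

infill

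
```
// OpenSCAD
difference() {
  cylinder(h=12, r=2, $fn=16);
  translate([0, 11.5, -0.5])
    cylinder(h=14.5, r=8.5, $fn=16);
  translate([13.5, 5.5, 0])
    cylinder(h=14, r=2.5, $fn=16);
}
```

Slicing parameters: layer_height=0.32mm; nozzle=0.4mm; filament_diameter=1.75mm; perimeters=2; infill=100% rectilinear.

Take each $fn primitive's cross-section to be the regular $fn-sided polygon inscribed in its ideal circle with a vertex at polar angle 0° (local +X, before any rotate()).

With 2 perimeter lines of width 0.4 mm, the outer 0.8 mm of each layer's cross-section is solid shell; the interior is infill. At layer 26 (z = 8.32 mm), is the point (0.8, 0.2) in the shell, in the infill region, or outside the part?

At z = 8.32 mm: the r=2 cylinder contributes a regular 16-gon of circumradius 2; the cylinder at (0, 11.5): section is a regular 16-gon, circumradius r=8.5; the cylinder at (13.5, 5.5): section is a regular 16-gon, circumradius r=2.5; Taking the first minus the rest: starting from the r=2 cylinder, the r=8.5 cylinder at (0, 11.5) misses the remaining region (no effect); the r=2.5 cylinder at (13.5, 5.5) misses the remaining region (no effect) — 1 connected region. Overall, the cross-section is a single solid region. The nearest boundary edge runs (1.85, 0.77)→(2.00, 0.00); distance from the point to it = 1.14 mm. The point is inside the cross-section and 1.14 mm from the nearest boundary — more than the 0.8 mm shell width (2 × 0.4), so it's in the infill interior.

infill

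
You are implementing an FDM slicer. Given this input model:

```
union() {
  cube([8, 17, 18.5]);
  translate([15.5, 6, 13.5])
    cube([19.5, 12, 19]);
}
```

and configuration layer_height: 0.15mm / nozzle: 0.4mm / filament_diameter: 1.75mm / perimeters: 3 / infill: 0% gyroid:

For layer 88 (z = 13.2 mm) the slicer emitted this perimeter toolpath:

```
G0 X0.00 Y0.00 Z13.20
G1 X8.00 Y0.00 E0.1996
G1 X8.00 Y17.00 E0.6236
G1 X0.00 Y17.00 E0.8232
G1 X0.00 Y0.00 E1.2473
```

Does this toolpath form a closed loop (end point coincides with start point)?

yes

Start point (G0): (0.00, 0.00). End point (last G1): the path returns to the start — closed.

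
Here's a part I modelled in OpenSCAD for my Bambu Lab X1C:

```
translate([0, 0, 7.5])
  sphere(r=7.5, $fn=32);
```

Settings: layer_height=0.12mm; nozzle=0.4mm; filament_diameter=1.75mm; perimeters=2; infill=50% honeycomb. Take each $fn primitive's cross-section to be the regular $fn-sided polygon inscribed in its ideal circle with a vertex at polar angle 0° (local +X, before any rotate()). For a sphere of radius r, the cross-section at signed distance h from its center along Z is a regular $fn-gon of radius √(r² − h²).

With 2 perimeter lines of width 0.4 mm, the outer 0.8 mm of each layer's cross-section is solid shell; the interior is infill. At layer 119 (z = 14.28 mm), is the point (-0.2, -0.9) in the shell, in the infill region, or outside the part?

infill

At z = 14.28 mm: the r=7.5 sphere contributes a regular 32-gon of circumradius √(7.5²−6.78²) = 3.206. Overall, the cross-section is a single solid region. The nearest boundary edge runs (-1.23, -2.96)→(-0.63, -3.14); distance from the point to it = 2.27 mm. The point is inside the cross-section and 2.27 mm from the nearest boundary — more than the 0.8 mm shell width (2 × 0.4), so it's in the infill interior.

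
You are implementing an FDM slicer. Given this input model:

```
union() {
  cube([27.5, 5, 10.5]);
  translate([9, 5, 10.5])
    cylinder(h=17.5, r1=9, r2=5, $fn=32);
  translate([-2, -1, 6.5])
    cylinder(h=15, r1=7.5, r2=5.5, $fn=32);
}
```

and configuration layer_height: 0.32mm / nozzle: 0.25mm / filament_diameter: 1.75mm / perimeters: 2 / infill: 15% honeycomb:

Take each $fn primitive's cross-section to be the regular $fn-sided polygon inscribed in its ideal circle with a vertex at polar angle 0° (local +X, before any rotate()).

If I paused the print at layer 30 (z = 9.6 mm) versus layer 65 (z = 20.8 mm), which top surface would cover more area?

layer 30 (z = 9.6 mm)

Layer 30 (z = 9.6): the cube is present — its section is the full 27.5×5 rectangle (area 137.50 mm²); the cone at (9, 5) does not reach this height (z outside [10.5, 28]); the cone at (-2, -1) contributes a regular 32-gon of circumradius 7.087 (interpolated between r1=7.5 and r2=5.5 at t=0.207) (area = (32/2)·7.087²·sin(360°/32) = 156.76 mm²); Taking the union: the regions partially overlap — summed areas 294.26 mm² minus the doubly-counted overlap 19.47 mm² gives 274.79 mm² — area = 274.79 mm². So its area = 274.79 mm². Layer 65 (z = 20.8): the cube is not intersected at this z (z outside [0, 10.5]); the cone at (9, 5) contributes a regular 32-gon of circumradius 6.646 (interpolated between r1=9 and r2=5 at t=0.589) (area = (32/2)·6.646²·sin(360°/32) = 137.86 mm²); the cone at (-2, -1) (r1=7.5→r2=5.5) has section circumradius 5.593 here — a regular 32-gon (area = (32/2)·5.593²·sin(360°/32) = 97.66 mm²); Taking the union: the 2 present regions are separate (no shared area or edge), so areas and boundary lengths simply add and each stays a separate island — area = 235.52 mm². So its area = 235.52 mm². Layer 30 is larger (274.79 vs 235.52 mm²).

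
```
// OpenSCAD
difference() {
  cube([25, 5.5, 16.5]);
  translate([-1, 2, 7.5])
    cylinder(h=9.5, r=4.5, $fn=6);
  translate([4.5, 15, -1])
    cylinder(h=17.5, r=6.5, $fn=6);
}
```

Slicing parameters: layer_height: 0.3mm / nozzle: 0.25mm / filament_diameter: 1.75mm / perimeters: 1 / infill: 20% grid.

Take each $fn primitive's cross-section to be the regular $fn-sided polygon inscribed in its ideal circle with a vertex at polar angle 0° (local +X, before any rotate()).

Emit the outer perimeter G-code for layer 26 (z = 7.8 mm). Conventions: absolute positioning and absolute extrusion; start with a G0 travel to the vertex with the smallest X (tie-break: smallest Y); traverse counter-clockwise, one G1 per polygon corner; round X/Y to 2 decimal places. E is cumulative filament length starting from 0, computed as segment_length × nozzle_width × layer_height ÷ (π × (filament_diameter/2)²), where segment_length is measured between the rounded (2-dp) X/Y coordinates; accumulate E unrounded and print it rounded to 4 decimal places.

At z = 7.8 mm: the cube is present — its section is the full 25×5.5 rectangle; the cylinder at (-1, 2): section is a regular 6-gon, circumradius r=4.5; the cylinder at (4.5, 15): section is a regular 6-gon, circumradius r=6.5; Subtracting the remaining from the first: starting from the 25×5.5 cube, the r=4.5 cylinder at (-1, 2) partially overlaps it — only the 14.56 mm² overlap (of its 52.61 mm²) is removed, clipping the outline; the r=6.5 cylinder at (4.5, 15) misses the remaining region (no effect) — 1 connected region. The outline is a single polygon with 5 vertices. Extrusion per mm of travel: 0.25 × 0.3 / (π × 0.875²) = 0.031181. Accumulating E over each segment gives final E = 1.8091.

G0 X1.48 Y5.50 Z7.80
G1 X3.50 Y2.00 E0.1260
G1 X2.35 Y0.00 E0.1979
G1 X25.00 Y0.00 E0.9042
G1 X25.00 Y5.50 E1.0757
G1 X1.48 Y5.50 E1.8091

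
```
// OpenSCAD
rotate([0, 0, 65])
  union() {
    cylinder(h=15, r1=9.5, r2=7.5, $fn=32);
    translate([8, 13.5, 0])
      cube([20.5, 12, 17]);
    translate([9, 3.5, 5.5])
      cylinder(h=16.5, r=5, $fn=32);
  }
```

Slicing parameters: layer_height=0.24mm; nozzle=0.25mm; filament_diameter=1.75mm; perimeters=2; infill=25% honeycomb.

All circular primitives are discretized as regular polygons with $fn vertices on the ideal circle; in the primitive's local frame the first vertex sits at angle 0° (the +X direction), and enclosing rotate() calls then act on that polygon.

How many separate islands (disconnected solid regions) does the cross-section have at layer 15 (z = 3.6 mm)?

2

At z = 3.6 mm: the cone (r1=9.5→r2=7.5) has section circumradius 9.020 here — a regular 32-gon; the cube at (8, 13.5) is present — its section is the full 20.5×12 rectangle; the cylinder at (9, 3.5) is not intersected at this z (z outside [5.5, 22]); Merging all regions: the 2 present regions are separate (no shared area or edge), so areas and boundary lengths simply add and each stays a separate island — 2 connected regions; (rotated 65° about Z; rotation is an isometry so areas/perimeters/island counts are preserved). Overall, the cross-section has 2 separate islands. Island count = 2.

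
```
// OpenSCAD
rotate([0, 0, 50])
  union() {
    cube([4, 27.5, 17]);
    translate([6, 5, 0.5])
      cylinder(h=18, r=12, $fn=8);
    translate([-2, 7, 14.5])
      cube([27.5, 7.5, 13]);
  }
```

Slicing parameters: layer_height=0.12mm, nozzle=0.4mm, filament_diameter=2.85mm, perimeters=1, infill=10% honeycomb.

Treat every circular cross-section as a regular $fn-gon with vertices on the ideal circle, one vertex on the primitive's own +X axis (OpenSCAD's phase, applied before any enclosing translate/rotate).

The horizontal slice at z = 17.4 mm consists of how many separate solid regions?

At z = 17.4 mm: the cube is not intersected at this z (z outside [0, 17]); the r=12 cylinder at (6, 5) gives a regular 8-gon of circumradius 12 (constant along its height); the cube at (-2, 7) (footprint 27.5×7.5) is included at this height; Merging all regions: the regions partially overlap (shared area 130.31 mm²), so overlapping operands fuse into one piece — 1 connected region; (rotated 50° about Z; rotation is an isometry so areas/perimeters/island counts are preserved). The result has 1 disconnected region.

1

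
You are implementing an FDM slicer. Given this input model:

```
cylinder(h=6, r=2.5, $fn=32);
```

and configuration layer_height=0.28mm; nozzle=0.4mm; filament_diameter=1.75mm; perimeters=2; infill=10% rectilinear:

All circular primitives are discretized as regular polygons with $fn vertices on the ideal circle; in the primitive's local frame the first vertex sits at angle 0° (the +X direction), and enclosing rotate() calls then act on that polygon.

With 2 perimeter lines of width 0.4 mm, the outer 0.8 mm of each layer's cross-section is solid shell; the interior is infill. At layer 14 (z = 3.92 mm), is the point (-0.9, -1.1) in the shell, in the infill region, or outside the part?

At z = 3.92 mm: the cylinder: section is a regular 32-gon, circumradius r=2.5. Overall, the cross-section is a single solid region. The nearest boundary edge runs (-1.77, -1.77)→(-1.39, -2.08); distance from the point to it = 1.07 mm. The point is inside the cross-section and 1.07 mm from the nearest boundary — more than the 0.8 mm shell width (2 × 0.4), so it's in the infill interior.

infill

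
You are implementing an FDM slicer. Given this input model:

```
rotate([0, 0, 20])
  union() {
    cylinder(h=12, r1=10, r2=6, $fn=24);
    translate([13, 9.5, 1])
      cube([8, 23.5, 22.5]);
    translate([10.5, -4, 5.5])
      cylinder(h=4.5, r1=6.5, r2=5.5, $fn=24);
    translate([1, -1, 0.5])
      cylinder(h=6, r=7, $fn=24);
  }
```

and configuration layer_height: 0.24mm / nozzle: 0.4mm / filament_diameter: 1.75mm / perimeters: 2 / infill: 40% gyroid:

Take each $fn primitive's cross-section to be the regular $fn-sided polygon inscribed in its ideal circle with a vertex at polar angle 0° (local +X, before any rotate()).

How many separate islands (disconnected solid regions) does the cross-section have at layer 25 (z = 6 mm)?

2

At z = 6 mm: the cone contributes a regular 24-gon of circumradius 8.000 (interpolated between r1=10 and r2=6 at t=0.500); the 8×23.5 cube at (13, 9.5) contributes its full rectangle; the cone at (10.5, -4): at t=0.111 of its height the radius interpolates to r₁+(r₂−r₁)t = 6.389, giving a regular 24-gon of that circumradius; the r=7 cylinder at (1, -1) gives a regular 24-gon of circumradius 7 (constant along its height); Combining (union): the regions partially overlap (shared area 169.49 mm²), so overlapping operands fuse into one piece — 2 connected regions; (whole slice rotated 20° about Z — lengths, areas and connectivity unchanged). Overall, the cross-section has 2 separate islands. Island count = 2.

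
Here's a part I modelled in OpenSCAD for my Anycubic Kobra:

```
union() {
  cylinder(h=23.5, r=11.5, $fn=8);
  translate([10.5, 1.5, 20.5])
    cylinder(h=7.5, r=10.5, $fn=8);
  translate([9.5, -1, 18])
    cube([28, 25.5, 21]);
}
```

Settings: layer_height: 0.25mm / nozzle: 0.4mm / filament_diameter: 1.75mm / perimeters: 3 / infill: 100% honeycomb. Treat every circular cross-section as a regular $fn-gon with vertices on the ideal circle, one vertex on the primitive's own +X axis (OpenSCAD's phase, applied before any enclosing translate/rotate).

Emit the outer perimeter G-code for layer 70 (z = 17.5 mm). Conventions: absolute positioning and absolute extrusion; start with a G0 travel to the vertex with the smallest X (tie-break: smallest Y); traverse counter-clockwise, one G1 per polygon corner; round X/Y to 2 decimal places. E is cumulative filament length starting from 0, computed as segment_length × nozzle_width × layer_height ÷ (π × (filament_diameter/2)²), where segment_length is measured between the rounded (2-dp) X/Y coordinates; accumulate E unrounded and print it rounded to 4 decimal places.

At z = 17.5 mm: the r=11.5 cylinder gives a regular 8-gon of circumradius 11.5 (constant along its height); the cylinder at (10.5, 1.5) is absent (z outside [20.5, 28]); the cube at (9.5, -1) is not intersected at this z (z outside [18, 39]); Taking the union: only the r=11.5 cylinder is present, so the union is just that shape — 1 connected region. The outline is a single polygon with 8 vertices. Extrusion per mm of travel: 0.4 × 0.25 / (π × 0.875²) = 0.041575. Accumulating E over each segment gives final E = 2.9272.

G0 X-11.50 Y0.00 Z17.50
G1 X-8.13 Y-8.13 E0.3659
G1 X0.00 Y-11.50 E0.7318
G1 X8.13 Y-8.13 E1.0977
G1 X11.50 Y0.00 E1.4636
G1 X8.13 Y8.13 E1.8295
G1 X0.00 Y11.50 E2.1954
G1 X-8.13 Y8.13 E2.5613
G1 X-11.50 Y0.00 E2.9272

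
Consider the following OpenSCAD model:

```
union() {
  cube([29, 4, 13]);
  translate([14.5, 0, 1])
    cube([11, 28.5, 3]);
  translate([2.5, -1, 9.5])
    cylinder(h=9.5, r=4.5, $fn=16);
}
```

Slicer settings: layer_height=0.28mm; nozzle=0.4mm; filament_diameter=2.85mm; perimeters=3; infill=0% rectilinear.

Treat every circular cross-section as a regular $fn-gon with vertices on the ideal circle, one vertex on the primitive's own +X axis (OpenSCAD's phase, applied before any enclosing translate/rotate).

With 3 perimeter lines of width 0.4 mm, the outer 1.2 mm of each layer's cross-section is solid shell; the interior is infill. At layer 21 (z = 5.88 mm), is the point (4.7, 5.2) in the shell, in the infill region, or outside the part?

outside

At z = 5.88 mm: the 29×4 cube contributes its full rectangle; the cube at (14.5, 0) is not intersected at this z (z outside [1, 4]); the cylinder at (2.5, -1) is absent (z outside [9.5, 19]); Taking the union: only the 29×4 cube is present, so the union is just that shape — 1 connected region. Overall, the cross-section is a single solid region. The nearest boundary edge runs (29.00, 4.00)→(0.00, 4.00); distance from the point to it = 1.20 mm. The point is not inside any of the regions above, so it lies outside the cross-section (1.20 mm from the nearest boundary).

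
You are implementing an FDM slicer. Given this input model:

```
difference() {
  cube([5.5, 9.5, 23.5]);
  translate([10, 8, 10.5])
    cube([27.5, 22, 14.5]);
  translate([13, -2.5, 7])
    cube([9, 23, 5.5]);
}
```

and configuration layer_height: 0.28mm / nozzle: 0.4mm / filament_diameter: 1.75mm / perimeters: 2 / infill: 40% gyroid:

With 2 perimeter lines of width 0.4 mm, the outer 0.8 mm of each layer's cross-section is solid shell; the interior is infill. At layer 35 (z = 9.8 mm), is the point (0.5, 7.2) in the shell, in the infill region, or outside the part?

At z = 9.8 mm: the cube (footprint 5.5×9.5) is included at this height; the cube at (10, 8) is absent (z outside [10.5, 25]); the cube at (13, -2.5) is present — its section is the full 9×23 rectangle; Subtracting the remaining from the first: starting from the 5.5×9.5 cube, the 9×23 cube at (13, -2.5) misses the remaining region (no effect) — 1 connected region. Overall, the cross-section is a single solid region. The nearest boundary edge runs (0.00, 0.00)→(0.00, 9.50); distance from the point to it = 0.50 mm. The point is inside the cross-section, 0.50 mm from the nearest boundary — within the 0.8 mm shell band (2 × 0.4).

shell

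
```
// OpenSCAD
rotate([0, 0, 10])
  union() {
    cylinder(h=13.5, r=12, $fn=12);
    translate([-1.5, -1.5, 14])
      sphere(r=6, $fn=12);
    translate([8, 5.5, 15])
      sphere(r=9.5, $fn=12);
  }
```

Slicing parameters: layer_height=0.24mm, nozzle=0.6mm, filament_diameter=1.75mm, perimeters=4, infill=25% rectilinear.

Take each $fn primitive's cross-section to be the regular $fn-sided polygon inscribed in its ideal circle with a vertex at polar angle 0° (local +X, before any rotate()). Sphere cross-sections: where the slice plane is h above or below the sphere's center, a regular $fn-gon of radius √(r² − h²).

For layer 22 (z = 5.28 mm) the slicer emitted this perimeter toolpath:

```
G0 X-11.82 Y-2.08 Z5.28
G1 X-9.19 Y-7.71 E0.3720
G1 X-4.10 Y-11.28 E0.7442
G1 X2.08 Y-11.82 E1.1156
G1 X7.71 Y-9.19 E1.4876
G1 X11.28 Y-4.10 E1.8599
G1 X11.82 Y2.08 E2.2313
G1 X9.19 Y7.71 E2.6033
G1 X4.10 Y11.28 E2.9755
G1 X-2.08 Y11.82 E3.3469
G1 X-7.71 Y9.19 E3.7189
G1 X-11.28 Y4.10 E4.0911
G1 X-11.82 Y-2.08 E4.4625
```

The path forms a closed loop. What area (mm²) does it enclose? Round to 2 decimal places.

431.99 mm²

Apply the shoelace formula to the sequence of (X, Y) vertices; enclosed area = 431.99 mm².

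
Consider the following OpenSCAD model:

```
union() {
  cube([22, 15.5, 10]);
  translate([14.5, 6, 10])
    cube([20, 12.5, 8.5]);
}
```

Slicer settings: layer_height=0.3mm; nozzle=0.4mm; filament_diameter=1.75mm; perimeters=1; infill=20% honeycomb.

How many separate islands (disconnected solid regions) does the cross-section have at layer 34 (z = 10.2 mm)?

At z = 10.2 mm: the cube is absent (z outside [0, 10]); the cube at (14.5, 6) (footprint 20×12.5) is included at this height; Merging all regions: only the 20×12.5 cube at (14.5, 6) is present, so the union is just that shape — 1 connected region. Overall, the cross-section is a single solid region. Island count = 1.

1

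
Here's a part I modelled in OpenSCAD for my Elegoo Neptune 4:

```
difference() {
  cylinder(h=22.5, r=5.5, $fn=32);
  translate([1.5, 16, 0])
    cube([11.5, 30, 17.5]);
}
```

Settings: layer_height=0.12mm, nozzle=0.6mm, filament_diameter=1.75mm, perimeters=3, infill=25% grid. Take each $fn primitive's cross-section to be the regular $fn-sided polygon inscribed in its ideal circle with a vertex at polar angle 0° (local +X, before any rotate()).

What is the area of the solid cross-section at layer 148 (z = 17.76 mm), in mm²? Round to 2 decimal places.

At z = 17.76 mm: the r=5.5 cylinder gives a regular 32-gon of circumradius 5.5 (constant along its height) (area = (32/2)·5.500²·sin(360°/32) = 94.42 mm²); the cube at (1.5, 16) is absent (z outside [0, 17.5]); After the difference (first − rest): none of the subtracted shapes is present at this height, so the r=5.5 cylinder is unchanged — area = 94.42 mm². Overall, the cross-section is a single solid region. Net area = 94.42 mm².

94.42 mm²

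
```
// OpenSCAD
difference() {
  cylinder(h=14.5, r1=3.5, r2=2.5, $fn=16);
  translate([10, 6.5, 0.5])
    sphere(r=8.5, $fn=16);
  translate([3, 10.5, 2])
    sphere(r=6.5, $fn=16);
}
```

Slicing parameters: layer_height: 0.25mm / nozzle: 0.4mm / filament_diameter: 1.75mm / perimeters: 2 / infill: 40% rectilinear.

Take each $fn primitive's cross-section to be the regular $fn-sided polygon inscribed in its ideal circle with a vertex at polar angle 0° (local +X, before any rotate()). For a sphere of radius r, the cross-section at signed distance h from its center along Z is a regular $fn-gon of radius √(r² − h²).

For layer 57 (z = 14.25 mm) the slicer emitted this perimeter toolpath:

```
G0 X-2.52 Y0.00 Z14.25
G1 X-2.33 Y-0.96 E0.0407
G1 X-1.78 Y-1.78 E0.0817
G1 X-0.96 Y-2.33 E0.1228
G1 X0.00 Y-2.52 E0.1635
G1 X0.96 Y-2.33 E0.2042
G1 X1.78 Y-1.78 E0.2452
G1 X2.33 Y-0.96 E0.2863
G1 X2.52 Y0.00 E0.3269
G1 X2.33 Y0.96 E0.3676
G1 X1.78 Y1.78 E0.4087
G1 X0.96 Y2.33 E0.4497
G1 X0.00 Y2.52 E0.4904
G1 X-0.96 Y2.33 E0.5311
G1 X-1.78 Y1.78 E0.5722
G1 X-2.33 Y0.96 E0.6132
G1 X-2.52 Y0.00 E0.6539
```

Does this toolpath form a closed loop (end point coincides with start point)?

yes

Start point (G0): (-2.52, 0.00). End point (last G1): the path returns to the start — closed.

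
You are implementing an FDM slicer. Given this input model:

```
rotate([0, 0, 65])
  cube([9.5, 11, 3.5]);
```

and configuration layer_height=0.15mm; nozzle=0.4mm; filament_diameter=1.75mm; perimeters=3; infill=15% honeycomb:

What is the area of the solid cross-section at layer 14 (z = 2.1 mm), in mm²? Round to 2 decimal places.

At z = 2.1 mm: the cube (footprint 9.5×11) is included at this height (area 104.50 mm²); (whole slice rotated 65° about Z — lengths, areas and connectivity unchanged). Overall, the cross-section is a single solid region. Net area = 104.50 mm².

104.50 mm²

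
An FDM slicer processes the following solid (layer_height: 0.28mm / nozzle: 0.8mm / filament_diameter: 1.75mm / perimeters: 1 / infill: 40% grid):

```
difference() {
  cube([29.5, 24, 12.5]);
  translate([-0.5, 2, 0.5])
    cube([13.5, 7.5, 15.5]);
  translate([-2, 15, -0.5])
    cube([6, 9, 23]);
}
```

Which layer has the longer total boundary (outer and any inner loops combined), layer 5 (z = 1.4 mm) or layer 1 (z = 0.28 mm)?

layer 5 (z = 1.4 mm)

Layer 5 (z = 1.4): the 29.5×24 cube contributes its full rectangle (perimeter 107.00 mm); the 13.5×7.5 cube at (-0.5, 2) contributes its full rectangle (perimeter 42.00 mm); the cube at (-2, 15) (footprint 6×9) is included at this height (perimeter 30.00 mm); Taking the first minus the rest: starting from the 29.5×24 cube, the 13.5×7.5 cube at (-0.5, 2) partially overlaps it — only the 97.50 mm² overlap (of its 101.25 mm²) is removed, clipping the outline; the 6×9 cube at (-2, 15) partially overlaps it — only the 36.00 mm² overlap (of its 54.00 mm²) is removed, clipping the outline — boundary = 133.00 mm. So its perimeter = 133.00 mm. Layer 1 (z = 0.28): the 29.5×24 cube contributes its full rectangle (perimeter 107.00 mm); the cube at (-0.5, 2) does not reach this height (z outside [0.5, 16]); the cube at (-2, 15) (footprint 6×9) is included at this height (perimeter 30.00 mm); After the difference (first − rest): starting from the 29.5×24 cube, the 6×9 cube at (-2, 15) partially overlaps it — only the 36.00 mm² overlap (of its 54.00 mm²) is removed, clipping the outline — boundary = 107.00 mm. So its perimeter = 107.00 mm. Layer 5 is larger (133.00 vs 107.00 mm).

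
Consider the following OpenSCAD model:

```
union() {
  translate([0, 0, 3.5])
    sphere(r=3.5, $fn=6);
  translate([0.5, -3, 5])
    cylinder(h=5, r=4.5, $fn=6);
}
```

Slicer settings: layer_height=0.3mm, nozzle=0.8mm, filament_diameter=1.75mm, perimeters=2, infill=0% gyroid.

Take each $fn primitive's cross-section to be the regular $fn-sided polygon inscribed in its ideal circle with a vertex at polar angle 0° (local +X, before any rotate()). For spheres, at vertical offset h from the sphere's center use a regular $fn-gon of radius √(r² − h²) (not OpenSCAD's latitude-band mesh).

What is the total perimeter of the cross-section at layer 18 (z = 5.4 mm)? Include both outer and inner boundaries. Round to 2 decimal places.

29.57 mm

At z = 5.4 mm: the sphere: section is a regular 6-gon, circumradius = √(r²−h²) = √(3.5²−1.9²) = 2.939 (perimeter = 2·6·2.939·sin(180°/6) = 17.64 mm); the cylinder at (0.5, -3): section is a regular 6-gon, circumradius r=4.5 (perimeter = 2·6·4.500·sin(180°/6) = 27.00 mm); Combining (union): the regions partially overlap (shared area 15.24 mm²), so the edge portions inside another operand are dropped and the merged outline is re-measured after clipping — boundary = 29.57 mm. Overall, the cross-section is a single solid region. Total boundary length (outer) = 29.57 mm.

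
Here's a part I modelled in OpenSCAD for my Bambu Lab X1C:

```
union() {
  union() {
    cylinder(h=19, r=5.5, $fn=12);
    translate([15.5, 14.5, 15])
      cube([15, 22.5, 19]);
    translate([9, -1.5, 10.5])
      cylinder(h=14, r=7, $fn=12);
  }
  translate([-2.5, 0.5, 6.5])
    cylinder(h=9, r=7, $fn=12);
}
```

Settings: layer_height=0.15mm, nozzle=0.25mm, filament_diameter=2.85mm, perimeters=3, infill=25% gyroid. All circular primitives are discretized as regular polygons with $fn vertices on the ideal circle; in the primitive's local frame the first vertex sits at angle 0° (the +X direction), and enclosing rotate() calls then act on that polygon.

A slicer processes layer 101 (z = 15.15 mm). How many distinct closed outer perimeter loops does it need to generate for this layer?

At z = 15.15 mm: the r=5.5 cylinder gives a regular 12-gon of circumradius 5.5 (constant along its height); the 15×22.5 cube at (15.5, 14.5) contributes its full rectangle; the cylinder at (9, -1.5): section is a regular 12-gon, circumradius r=7; Merging all regions: the regions partially overlap (shared area 17.00 mm²), so overlapping operands fuse into one piece — 2 connected regions; the r=7 cylinder at (-2.5, 0.5) contributes a regular 12-gon of circumradius 7; Taking the union: the regions partially overlap (shared area 82.57 mm²), so overlapping operands fuse into one piece — 2 connected regions. The result has 2 disconnected regions.

2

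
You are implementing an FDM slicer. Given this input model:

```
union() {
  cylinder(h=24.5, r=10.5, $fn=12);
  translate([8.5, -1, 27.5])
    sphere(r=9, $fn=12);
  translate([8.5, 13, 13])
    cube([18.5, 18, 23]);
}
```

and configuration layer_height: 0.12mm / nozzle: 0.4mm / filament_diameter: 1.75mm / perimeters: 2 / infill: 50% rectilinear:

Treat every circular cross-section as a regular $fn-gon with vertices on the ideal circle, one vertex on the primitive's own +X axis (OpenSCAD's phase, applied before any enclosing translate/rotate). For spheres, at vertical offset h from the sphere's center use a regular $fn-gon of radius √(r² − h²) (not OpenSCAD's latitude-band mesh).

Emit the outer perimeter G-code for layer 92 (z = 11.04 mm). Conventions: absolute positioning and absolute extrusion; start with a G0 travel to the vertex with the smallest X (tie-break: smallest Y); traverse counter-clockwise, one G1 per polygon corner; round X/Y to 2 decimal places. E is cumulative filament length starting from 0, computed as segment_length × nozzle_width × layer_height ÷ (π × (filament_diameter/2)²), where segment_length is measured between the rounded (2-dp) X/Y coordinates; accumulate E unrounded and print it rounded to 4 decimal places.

At z = 11.04 mm: the r=10.5 cylinder contributes a regular 12-gon of circumradius 10.5; the sphere at (8.5, -1) is not intersected at this z (|z−center|=16.460 > r=9); the cube at (8.5, 13) is not intersected at this z (z outside [13, 36]); Taking the union: only the r=10.5 cylinder is present, so the union is just that shape — 1 connected region. The outline is a single polygon with 12 vertices. Extrusion per mm of travel: 0.4 × 0.12 / (π × 0.875²) = 0.019956. Accumulating E over each segment gives final E = 1.3013.

G0 X-10.50 Y0.00 Z11.04
G1 X-9.09 Y-5.25 E0.1085
G1 X-5.25 Y-9.09 E0.2169
G1 X0.00 Y-10.50 E0.3253
G1 X5.25 Y-9.09 E0.4338
G1 X9.09 Y-5.25 E0.5422
G1 X10.50 Y0.00 E0.6507
G1 X9.09 Y5.25 E0.7592
G1 X5.25 Y9.09 E0.8675
G1 X0.00 Y10.50 E0.9760
G1 X-5.25 Y9.09 E1.0845
G1 X-9.09 Y5.25 E1.1929
G1 X-10.50 Y0.00 E1.3013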